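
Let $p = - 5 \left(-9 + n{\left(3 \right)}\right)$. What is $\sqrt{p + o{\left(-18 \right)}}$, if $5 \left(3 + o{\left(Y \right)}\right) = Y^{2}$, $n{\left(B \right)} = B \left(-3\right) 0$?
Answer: $\frac{\sqrt{2670}}{5} \approx 10.334$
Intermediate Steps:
$n{\left(B \right)} = 0$ ($n{\left(B \right)} = - 3 B 0 = 0$)
$p = 45$ ($p = - 5 \left(-9 + 0\right) = \left(-5\right) \left(-9\right) = 45$)
$o{\left(Y \right)} = -3 + \frac{Y^{2}}{5}$
$\sqrt{p + o{\left(-18 \right)}} = \sqrt{45 - \left(3 - \frac{\left(-18\right)^{2}}{5}\right)} = \sqrt{45 + \left(-3 + \frac{1}{5} \cdot 324\right)} = \sqrt{45 + \left(-3 + \frac{324}{5}\right)} = \sqrt{45 + \frac{309}{5}} = \sqrt{\frac{534}{5}} = \frac{\sqrt{2670}}{5}$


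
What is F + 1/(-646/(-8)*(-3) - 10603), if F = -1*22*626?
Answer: -597443136/43381 ≈ -13772.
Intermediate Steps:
F = -13772 (F = -22*626 = -13772)
F + 1/(-646/(-8)*(-3) - 10603) = -13772 + 1/(-646/(-8)*(-3) - 10603) = -13772 + 1/(-646*(-1)/8*(-3) - 10603) = -13772 + 1/(-34*(-19/8)*(-3) - 10603) = -13772 + 1/((323/4)*(-3) - 10603) = -13772 + 1/(-969/4 - 10603) = -13772 + 1/(-43381/4) = -13772 - 4/43381 = -597443136/43381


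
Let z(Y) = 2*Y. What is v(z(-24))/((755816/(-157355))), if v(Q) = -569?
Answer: 89534995/755816 ≈ 118.46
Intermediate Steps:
v(z(-24))/((755816/(-157355))) = -569/(755816/(-157355)) = -569/(755816*(-1/157355)) = -569/(-755816/157355) = -569*(-157355/755816) = 89534995/755816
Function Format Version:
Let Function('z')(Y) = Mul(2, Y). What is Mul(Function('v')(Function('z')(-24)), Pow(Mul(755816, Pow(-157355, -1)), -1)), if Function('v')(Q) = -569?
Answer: Rational(89534995, 755816) ≈ 118.46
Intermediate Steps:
Mul(Function('v')(Function('z')(-24)), Pow(Mul(755816, Pow(-157355, -1)), -1)) = Mul(-569, Pow(Mul(755816, Pow(-157355, -1)), -1)) = Mul(-569, Pow(Mul(755816, Rational(-1, 157355)), -1)) = Mul(-569, Pow(Rational(-755816, 157355), -1)) = Mul(-569, Rational(-157355, 755816)) = Rational(89534995, 755816)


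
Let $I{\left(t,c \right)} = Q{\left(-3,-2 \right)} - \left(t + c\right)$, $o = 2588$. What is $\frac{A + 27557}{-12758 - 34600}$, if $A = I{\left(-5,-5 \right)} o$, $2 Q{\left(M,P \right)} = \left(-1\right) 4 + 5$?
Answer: $- \frac{54731}{47358} \approx -1.1557$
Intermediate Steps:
$Q{\left(M,P \right)} = \frac{1}{2}$ ($Q{\left(M,P \right)} = \frac{\left(-1\right) 4 + 5}{2} = \frac{-4 + 5}{2} = \frac{1}{2} \cdot 1 = \frac{1}{2}$)
$I{\left(t,c \right)} = \frac{1}{2} - c - t$ ($I{\left(t,c \right)} = \frac{1}{2} - \left(t + c\right) = \frac{1}{2} - \left(c + t\right) = \frac{1}{2} - c - t$)
$A = 27174$ ($A = \left(\frac{1}{2} - -5 - -5\right) 2588 = \left(\frac{1}{2} + 5 + 5\right) 2588 = \frac{21}{2} \cdot 2588 = 27174$)
$\frac{A + 27557}{-12758 - 34600} = \frac{27174 + 27557}{-12758 - 34600} = \frac{54731}{-47358} = 54731 \left(- \frac{1}{47358}\right) = - \frac{54731}{47358}$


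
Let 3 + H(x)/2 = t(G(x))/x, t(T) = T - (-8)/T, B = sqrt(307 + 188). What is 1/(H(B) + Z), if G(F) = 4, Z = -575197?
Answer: -31636165/18197217016479 - 4*sqrt(55)/18197217016479 ≈ -1.7385e-6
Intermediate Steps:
B = 3*sqrt(55) (B = sqrt(495) = 3*sqrt(55) ≈ 22.249)
t(T) = T + 8/T
H(x) = -6 + 12/x (H(x) = -6 + 2*((4 + 8/4)/x) = -6 + 2*((4 + 8*(1/4))/x) = -6 + 2*((4 + 2)/x) = -6 + 2*(6/x) = -6 + 12/x)
1/(H(B) + Z) = 1/((-6 + 12/((3*sqrt(55)))) - 575197) = 1/((-6 + 12*(sqrt(55)/165)) - 575197) = 1/((-6 + 4*sqrt(55)/55) - 575197) = 1/(-575203 + 4*sqrt(55)/55)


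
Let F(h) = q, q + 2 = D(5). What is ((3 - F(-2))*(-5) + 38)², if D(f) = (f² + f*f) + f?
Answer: 82944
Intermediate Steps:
D(f) = f + 2*f² (D(f) = (f² + f²) + f = 2*f² + f = f + 2*f²)
q = 53 (q = -2 + 5*(1 + 2*5) = -2 + 5*(1 + 10) = -2 + 5*11 = -2 + 55 = 53)
F(h) = 53
((3 - F(-2))*(-5) + 38)² = ((3 - 1*53)*(-5) + 38)² = ((3 - 53)*(-5) + 38)² = (-50*(-5) + 38)² = (250 + 38)² = 288² = 82944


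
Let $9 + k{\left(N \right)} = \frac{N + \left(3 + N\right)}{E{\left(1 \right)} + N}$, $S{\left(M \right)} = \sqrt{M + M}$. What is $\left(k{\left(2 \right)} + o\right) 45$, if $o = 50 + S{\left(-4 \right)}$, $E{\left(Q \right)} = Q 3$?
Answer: $1908 + 90 i \sqrt{2} \approx 1908.0 + 127.28 i$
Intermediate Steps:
$S{\left(M \right)} = \sqrt{2} \sqrt{M}$ ($S{\left(M \right)} = \sqrt{2 M} = \sqrt{2} \sqrt{M}$)
$E{\left(Q \right)} = 3 Q$
$k{\left(N \right)} = -9 + \frac{3 + 2 N}{3 + N}$ ($k{\left(N \right)} = -9 + \frac{N + \left(3 + N\right)}{3 \cdot 1 + N} = -9 + \frac{3 + 2 N}{3 + N}$)
$o = 50 + 2 i \sqrt{2}$ ($o = 50 + \sqrt{2} \sqrt{-4} = 50 + \sqrt{2} \cdot 2 i = 50 + 2 i \sqrt{2} \approx 50.0 + 2.8284 i$)
$\left(k{\left(2 \right)} + o\right) 45 = \left(\frac{-24 - 14}{3 + 2} + \left(50 + 2 i \sqrt{2}\right)\right) 45 = \left(\frac{-24 - 14}{5} + \left(50 + 2 i \sqrt{2}\right)\right) 45 = \left(\frac{1}{5} \left(-38\right) + \left(50 + 2 i \sqrt{2}\right)\right) 45 = \left(- \frac{38}{5} + \left(50 + 2 i \sqrt{2}\right)\right) 45 = \left(\frac{212}{5} + 2 i \sqrt{2}\right) 45 = 1908 + 90 i \sqrt{2}$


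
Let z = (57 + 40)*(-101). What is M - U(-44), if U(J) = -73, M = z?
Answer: -9724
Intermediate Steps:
z = -9797 (z = 97*(-101) = -9797)
M = -9797
M - U(-44) = -9797 - 1*(-73) = -9797 + 73 = -9724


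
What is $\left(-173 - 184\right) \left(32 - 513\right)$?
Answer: $171717$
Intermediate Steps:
$\left(-173 - 184\right) \left(32 - 513\right) = - 357 \left(32 - 513\right) = \left(-357\right) \left(-481\right) = 171717$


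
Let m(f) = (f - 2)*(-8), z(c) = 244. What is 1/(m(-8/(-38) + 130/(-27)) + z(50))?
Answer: 513/152276 ≈ 0.0033689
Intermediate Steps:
m(f) = 16 - 8*f (m(f) = (-2 + f)*(-8) = 16 - 8*f)
1/(m(-8/(-38) + 130/(-27)) + z(50)) = 1/((16 - 8*(-8/(-38) + 130/(-27))) + 244) = 1/((16 - 8*(-8*(-1/38) + 130*(-1/27))) + 244) = 1/((16 - 8*(4/19 - 130/27)) + 244) = 1/((16 - 8*(-2362/513)) + 244) = 1/((16 + 18896/513) + 244) = 1/(27104/513 + 244) = 1/(152276/513) = 513/152276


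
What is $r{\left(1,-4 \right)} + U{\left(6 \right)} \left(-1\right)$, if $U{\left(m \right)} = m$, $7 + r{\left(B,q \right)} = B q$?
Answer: $-17$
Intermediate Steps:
$r{\left(B,q \right)} = -7 + B q$
$r{\left(1,-4 \right)} + U{\left(6 \right)} \left(-1\right) = \left(-7 + 1 \left(-4\right)\right) + 6 \left(-1\right) = \left(-7 - 4\right) - 6 = -11 - 6 = -17$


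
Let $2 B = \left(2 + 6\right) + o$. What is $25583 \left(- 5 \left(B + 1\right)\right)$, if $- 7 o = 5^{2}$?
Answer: $- \frac{5756175}{14} \approx -4.1116 \cdot 10^{5}$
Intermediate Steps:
$o = - \frac{25}{7}$ ($o = - \frac{5^{2}}{7} = \left(- \frac{1}{7}\right) 25 = - \frac{25}{7} \approx -3.5714$)
$B = \frac{31}{14}$ ($B = \frac{\left(2 + 6\right) - \frac{25}{7}}{2} = \frac{8 - \frac{25}{7}}{2} = \frac{1}{2} \cdot \frac{31}{7} = \frac{31}{14} \approx 2.2143$)
$25583 \left(- 5 \left(B + 1\right)\right) = 25583 \left(- 5 \left(\frac{31}{14} + 1\right)\right) = 25583 \left(\left(-5\right) \frac{45}{14}\right) = 25583 \left(- \frac{225}{14}\right) = - \frac{5756175}{14}$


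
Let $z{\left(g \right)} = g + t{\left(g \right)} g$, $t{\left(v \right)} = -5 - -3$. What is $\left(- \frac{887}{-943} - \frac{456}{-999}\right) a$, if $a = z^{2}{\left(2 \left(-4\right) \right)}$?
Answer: $\frac{28077248}{314019} \approx 89.413$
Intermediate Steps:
$t{\left(v \right)} = -2$ ($t{\left(v \right)} = -5 + 3 = -2$)
$z{\left(g \right)} = - g$ ($z{\left(g \right)} = g - 2 g = - g$)
$a = 64$ ($a = \left(- 2 \left(-4\right)\right)^{2} = \left(\left(-1\right) \left(-8\right)\right)^{2} = 8^{2} = 64$)
$\left(- \frac{887}{-943} - \frac{456}{-999}\right) a = \left(- \frac{887}{-943} - \frac{456}{-999}\right) 64 = \left(\left(-887\right) \left(- \frac{1}{943}\right) - - \frac{152}{333}\right) 64 = \left(\frac{887}{943} + \frac{152}{333}\right) 64 = \frac{438707}{314019} \cdot 64 = \frac{28077248}{314019}$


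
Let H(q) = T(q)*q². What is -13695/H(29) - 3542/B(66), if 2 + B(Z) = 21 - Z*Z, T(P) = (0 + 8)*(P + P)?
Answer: 1322778193/1692401488 ≈ 0.78160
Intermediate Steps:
T(P) = 16*P (T(P) = 8*(2*P) = 16*P)
H(q) = 16*q³ (H(q) = (16*q)*q² = 16*q³)
B(Z) = 19 - Z² (B(Z) = -2 + (21 - Z*Z) = -2 + (21 - Z²) = 19 - Z²)
-13695/H(29) - 3542/B(66) = -13695/(16*29³) - 3542/(19 - 1*66²) = -13695/(16*24389) - 3542/(19 - 1*4356) = -13695/390224 - 3542/(19 - 4356) = -13695*1/390224 - 3542/(-4337) = -13695/390224 - 3542*(-1/4337) = -13695/390224 + 3542/4337 = 1322778193/1692401488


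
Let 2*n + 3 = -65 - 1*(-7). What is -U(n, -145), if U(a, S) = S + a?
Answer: 351/2 ≈ 175.50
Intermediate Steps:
n = -61/2 (n = -3/2 + (-65 - 1*(-7))/2 = -3/2 + (-65 + 7)/2 = -3/2 + (½)*(-58) = -3/2 - 29 = -61/2 ≈ -30.500)
-U(n, -145) = -(-145 - 61/2) = -1*(-351/2) = 351/2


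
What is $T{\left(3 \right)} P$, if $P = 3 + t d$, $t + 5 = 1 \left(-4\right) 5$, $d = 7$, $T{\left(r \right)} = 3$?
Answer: $-516$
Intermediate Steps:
$t = -25$ ($t = -5 + 1 \left(-4\right) 5 = -5 - 20 = -25$)
$P = -172$ ($P = 3 - 175 = -172$)
$T{\left(3 \right)} P = 3 \left(-172\right) = -516$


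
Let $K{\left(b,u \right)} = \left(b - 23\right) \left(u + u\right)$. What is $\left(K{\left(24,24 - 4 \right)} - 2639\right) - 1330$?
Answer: $-3929$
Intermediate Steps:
$K{\left(b,u \right)} = 2 u \left(-23 + b\right)$ ($K{\left(b,u \right)} = \left(-23 + b\right) 2 u = 2 u \left(-23 + b\right)$)
$\left(K{\left(24,24 - 4 \right)} - 2639\right) - 1330 = \left(2 \left(24 - 4\right) \left(-23 + 24\right) - 2639\right) - 1330 = \left(2 \left(24 - 4\right) 1 - 2639\right) - 1330 = \left(2 \cdot 20 \cdot 1 - 2639\right) - 1330 = \left(40 - 2639\right) - 1330 = -2599 - 1330 = -3929$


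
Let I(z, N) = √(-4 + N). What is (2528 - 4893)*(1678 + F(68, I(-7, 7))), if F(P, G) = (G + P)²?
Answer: -14911325 - 321640*√3 ≈ -1.5468e+7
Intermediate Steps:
(2528 - 4893)*(1678 + F(68, I(-7, 7))) = (2528 - 4893)*(1678 + (√(-4 + 7) + 68)²) = -2365*(1678 + (√3 + 68)²) = -2365*(1678 + (68 + √3)²) = -3968470 - 2365*(68 + √3)²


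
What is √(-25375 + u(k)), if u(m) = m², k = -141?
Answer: I*√5494 ≈ 74.122*I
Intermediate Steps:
√(-25375 + u(k)) = √(-25375 + (-141)²) = √(-25375 + 19881) = √(-5494) = I*√5494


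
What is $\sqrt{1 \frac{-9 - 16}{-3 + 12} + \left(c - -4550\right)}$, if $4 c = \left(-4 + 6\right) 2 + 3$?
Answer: $\frac{\sqrt{163763}}{6} \approx 67.446$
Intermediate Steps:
$c = \frac{7}{4}$ ($c = \frac{\left(-4 + 6\right) 2 + 3}{4} = \frac{2 \cdot 2 + 3}{4} = \frac{4 + 3}{4} = \frac{1}{4} \cdot 7 = \frac{7}{4} \approx 1.75$)
$\sqrt{1 \frac{-9 - 16}{-3 + 12} + \left(c - -4550\right)} = \sqrt{1 \frac{-9 - 16}{-3 + 12} + \left(\frac{7}{4} - -4550\right)} = \sqrt{1 \left(- \frac{25}{9}\right) + \left(\frac{7}{4} + 4550\right)} = \sqrt{1 \left(\left(-25\right) \frac{1}{9}\right) + \frac{18207}{4}} = \sqrt{1 \left(- \frac{25}{9}\right) + \frac{18207}{4}} = \sqrt{- \frac{25}{9} + \frac{18207}{4}} = \sqrt{\frac{163763}{36}} = \frac{\sqrt{163763}}{6}$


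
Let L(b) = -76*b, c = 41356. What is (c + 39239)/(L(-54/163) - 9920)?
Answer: -13136985/1612856 ≈ -8.1452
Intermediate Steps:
(c + 39239)/(L(-54/163) - 9920) = (41356 + 39239)/(-(-4104)/163 - 9920) = 80595/(-(-4104)/163 - 9920) = 80595/(-76*(-54/163) - 9920) = 80595/(4104/163 - 9920) = 80595/(-1612856/163) = 80595*(-163/1612856) = -13136985/1612856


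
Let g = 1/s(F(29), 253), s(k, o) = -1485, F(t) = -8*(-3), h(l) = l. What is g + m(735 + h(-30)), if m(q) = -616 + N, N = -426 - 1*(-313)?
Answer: -1082566/1485 ≈ -729.00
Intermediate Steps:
N = -113 (N = -426 + 313 = -113)
F(t) = 24
g = -1/1485 (g = 1/(-1485) = -1/1485 ≈ -0.00067340)
m(q) = -729 (m(q) = -616 - 113 = -729)
g + m(735 + h(-30)) = -1/1485 - 729 = -1082566/1485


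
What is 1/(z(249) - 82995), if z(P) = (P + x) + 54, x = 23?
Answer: -1/82669 ≈ -1.2096e-5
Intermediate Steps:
z(P) = 77 + P (z(P) = (P + 23) + 54 = (23 + P) + 54 = 77 + P)
1/(z(249) - 82995) = 1/((77 + 249) - 82995) = 1/(326 - 82995) = 1/(-82669) = -1/82669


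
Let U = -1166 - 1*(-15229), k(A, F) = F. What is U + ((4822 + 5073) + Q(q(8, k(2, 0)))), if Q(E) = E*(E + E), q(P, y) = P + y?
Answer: 24086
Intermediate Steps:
U = 14063 (U = -1166 + 15229 = 14063)
Q(E) = 2*E**2 (Q(E) = E*(2*E) = 2*E**2)
U + ((4822 + 5073) + Q(q(8, k(2, 0)))) = 14063 + ((4822 + 5073) + 2*(8 + 0)**2) = 14063 + (9895 + 2*8**2) = 14063 + (9895 + 2*64) = 14063 + (9895 + 128) = 14063 + 10023 = 24086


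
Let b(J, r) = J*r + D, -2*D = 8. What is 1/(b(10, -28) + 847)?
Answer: 1/563 ≈ 0.0017762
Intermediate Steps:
D = -4 (D = -1/2*8 = -4)
b(J, r) = -4 + J*r (b(J, r) = J*r - 4 = -4 + J*r)
1/(b(10, -28) + 847) = 1/((-4 + 10*(-28)) + 847) = 1/((-4 - 280) + 847) = 1/(-284 + 847) = 1/563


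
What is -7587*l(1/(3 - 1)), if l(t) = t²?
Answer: -7587/4 ≈ -1896.8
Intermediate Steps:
-7587*l(1/(3 - 1)) = -7587/(3 - 1)² = -7587*(1/2)² = -7587*(½)² = -7587*¼ = -7587/4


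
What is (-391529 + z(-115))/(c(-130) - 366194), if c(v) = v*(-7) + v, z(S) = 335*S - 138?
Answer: 30728/26101 ≈ 1.1773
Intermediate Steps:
z(S) = -138 + 335*S
c(v) = -6*v (c(v) = -7*v + v = -6*v)
(-391529 + z(-115))/(c(-130) - 366194) = (-391529 + (-138 + 335*(-115)))/(-6*(-130) - 366194) = (-391529 + (-138 - 38525))/(780 - 366194) = (-391529 - 38663)/(-365414) = -430192*(-1/365414) = 30728/26101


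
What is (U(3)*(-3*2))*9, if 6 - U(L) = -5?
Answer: -594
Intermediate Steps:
U(L) = 11 (U(L) = 6 - 1*(-5) = 6 + 5 = 11)
(U(3)*(-3*2))*9 = (11*(-3*2))*9 = (11*(-6))*9 = -66*9 = -594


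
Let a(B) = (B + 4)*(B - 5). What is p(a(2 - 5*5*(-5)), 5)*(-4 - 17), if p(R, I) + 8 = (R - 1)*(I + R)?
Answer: -5365253019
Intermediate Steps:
a(B) = (-5 + B)*(4 + B) (a(B) = (4 + B)*(-5 + B) = (-5 + B)*(4 + B))
p(R, I) = -8 + (-1 + R)*(I + R) (p(R, I) = -8 + (R - 1)*(I + R) = -8 + (-1 + R)*(I + R))
p(a(2 - 5*5*(-5)), 5)*(-4 - 17) = (-8 + (-20 + (2 - 5*5*(-5))² - (2 - 5*5*(-5)))² - 1*5 - (-20 + (2 - 5*5*(-5))² - (2 - 5*5*(-5))) + 5*(-20 + (2 - 5*5*(-5))² - (2 - 5*5*(-5))))*(-4 - 17) = (-8 + (-20 + (2 - 25*(-5))² - (2 - 25*(-5)))² - 5 - (-20 + (2 - 25*(-5))² - (2 - 25*(-5))) + 5*(-20 + (2 - 25*(-5))² - (2 - 25*(-5))))*(-21) = (-8 + (-20 + (2 + 125)² - (2 + 125))² - 5 - (-20 + (2 + 125)² - (2 + 125)) + 5*(-20 + (2 + 125)² - (2 + 125)))*(-21) = (-8 + (-20 + 127² - 1*127)² - 5 - (-20 + 127² - 1*127) + 5*(-20 + 127² - 1*127))*(-21) = (-8 + (-20 + 16129 - 127)² - 5 - (-20 + 16129 - 127) + 5*(-20 + 16129 - 127))*(-21) = (-8 + 15982² - 5 - 1*15982 + 5*15982)*(-21) = (-8 + 255424324 - 5 - 15982 + 79910)*(-21) = 255488239*(-21) = -5365253019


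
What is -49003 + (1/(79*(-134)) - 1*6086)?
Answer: -583172155/10586 ≈ -55089.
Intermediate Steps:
-49003 + (1/(79*(-134)) - 1*6086) = -49003 + (1/(-10586) - 6086) = -49003 + (-1/10586 - 6086) = -49003 - 64426397/10586 = -583172155/10586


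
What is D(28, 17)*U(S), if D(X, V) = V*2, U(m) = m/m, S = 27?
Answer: 34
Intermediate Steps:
U(m) = 1
D(X, V) = 2*V
D(28, 17)*U(S) = (2*17)*1 = 34*1 = 34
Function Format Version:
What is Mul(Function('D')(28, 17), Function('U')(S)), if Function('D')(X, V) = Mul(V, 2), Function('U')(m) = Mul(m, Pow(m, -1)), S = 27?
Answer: 34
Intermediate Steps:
Function('U')(m) = 1
Function('D')(X, V) = Mul(2, V)
Mul(Function('D')(28, 17), Function('U')(S)) = Mul(Mul(2, 17), 1) = Mul(34, 1) = 34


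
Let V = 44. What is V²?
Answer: 1936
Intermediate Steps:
V² = 44² = 1936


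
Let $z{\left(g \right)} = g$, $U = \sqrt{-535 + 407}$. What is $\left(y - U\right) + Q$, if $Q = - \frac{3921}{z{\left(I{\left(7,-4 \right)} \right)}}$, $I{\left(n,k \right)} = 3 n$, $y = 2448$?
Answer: $\frac{15829}{7} - 8 i \sqrt{2} \approx 2261.3 - 11.314 i$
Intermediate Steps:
$U = 8 i \sqrt{2}$ ($U = \sqrt{-128} = 8 i \sqrt{2} \approx 11.314 i$)
$Q = - \frac{1307}{7}$ ($Q = - \frac{3921}{3 \cdot 7} = - \frac{3921}{21} = \left(-3921\right) \frac{1}{21} = - \frac{1307}{7} \approx -186.71$)
$\left(y - U\right) + Q = \left(2448 - 8 i \sqrt{2}\right) - \frac{1307}{7} = \frac{15829}{7} - 8 i \sqrt{2}$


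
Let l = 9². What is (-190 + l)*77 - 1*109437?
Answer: -117830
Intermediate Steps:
l = 81
(-190 + l)*77 - 1*109437 = (-190 + 81)*77 - 1*109437 = -109*77 - 109437 = -8393 - 109437 = -117830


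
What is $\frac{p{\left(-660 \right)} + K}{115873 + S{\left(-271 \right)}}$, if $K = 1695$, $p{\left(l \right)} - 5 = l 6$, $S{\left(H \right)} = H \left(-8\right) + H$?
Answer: $- \frac{226}{11777} \approx -0.01919$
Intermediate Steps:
$S{\left(H \right)} = - 7 H$ ($S{\left(H \right)} = - 8 H + H = - 7 H$)
$p{\left(l \right)} = 5 + 6 l$ ($p{\left(l \right)} = 5 + l 6 = 5 + 6 l$)
$\frac{p{\left(-660 \right)} + K}{115873 + S{\left(-271 \right)}} = \frac{\left(5 + 6 \left(-660\right)\right) + 1695}{115873 - -1897} = \frac{\left(5 - 3960\right) + 1695}{115873 + 1897} = \frac{-3955 + 1695}{117770} = \left(-2260\right) \frac{1}{117770} = - \frac{226}{11777}$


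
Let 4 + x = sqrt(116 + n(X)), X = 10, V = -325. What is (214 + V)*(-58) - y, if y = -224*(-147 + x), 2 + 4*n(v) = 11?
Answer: -27386 + 112*sqrt(473) ≈ -24950.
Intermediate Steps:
n(v) = 9/4 (n(v) = -1/2 + (1/4)*11 = -1/2 + 11/4 = 9/4)
x = -4 + sqrt(473)/2 (x = -4 + sqrt(116 + 9/4) = -4 + sqrt(473/4) = -4 + sqrt(473)/2 ≈ 6.8743)
y = 33824 - 112*sqrt(473) (y = -224*(-147 + (-4 + sqrt(473)/2)) = -224*(-151 + sqrt(473)/2) = 33824 - 112*sqrt(473) ≈ 31388.)
(214 + V)*(-58) - y = (214 - 325)*(-58) - (33824 - 112*sqrt(473)) = -111*(-58) + (-33824 + 112*sqrt(473)) = 6438 + (-33824 + 112*sqrt(473)) = -27386 + 112*sqrt(473)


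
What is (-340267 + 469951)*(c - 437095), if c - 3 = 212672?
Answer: -29103683280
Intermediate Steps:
c = 212675 (c = 3 + 212672 = 212675)
(-340267 + 469951)*(c - 437095) = (-340267 + 469951)*(212675 - 437095) = 129684*(-224420) = -29103683280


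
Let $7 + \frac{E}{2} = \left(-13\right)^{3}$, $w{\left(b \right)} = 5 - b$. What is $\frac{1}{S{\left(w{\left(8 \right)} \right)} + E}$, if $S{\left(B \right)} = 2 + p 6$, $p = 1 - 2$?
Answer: $- \frac{1}{4412} \approx -0.00022665$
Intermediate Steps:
$p = -1$ ($p = 1 - 2 = -1$)
$S{\left(B \right)} = -4$ ($S{\left(B \right)} = 2 - 6 = -4$)
$E = -4408$ ($E = -14 + 2 \left(-13\right)^{3} = -14 + 2 \left(-2197\right) = -14 - 4394 = -4408$)
$\frac{1}{S{\left(w{\left(8 \right)} \right)} + E} = \frac{1}{-4 - 4408} = \frac{1}{-4412} = - \frac{1}{4412}$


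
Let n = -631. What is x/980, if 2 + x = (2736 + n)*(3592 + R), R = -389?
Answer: 6742313/980 ≈ 6879.9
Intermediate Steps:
x = 6742313 (x = -2 + (2736 - 631)*(3592 - 389) = -2 + 2105*3203 = -2 + 6742315 = 6742313)
x/980 = 6742313/980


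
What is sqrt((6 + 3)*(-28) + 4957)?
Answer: sqrt(4705) ≈ 68.593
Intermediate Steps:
sqrt((6 + 3)*(-28) + 4957) = sqrt(9*(-28) + 4957) = sqrt(-252 + 4957) = sqrt(4705)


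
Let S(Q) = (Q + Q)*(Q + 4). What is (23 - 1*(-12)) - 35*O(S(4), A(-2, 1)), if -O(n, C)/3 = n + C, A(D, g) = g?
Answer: 6860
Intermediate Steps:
S(Q) = 2*Q*(4 + Q) (S(Q) = (2*Q)*(4 + Q) = 2*Q*(4 + Q))
O(n, C) = -3*C - 3*n (O(n, C) = -3*(n + C) = -3*(C + n) = -3*C - 3*n)
(23 - 1*(-12)) - 35*O(S(4), A(-2, 1)) = (23 - 1*(-12)) - 35*(-3*1 - 6*4*(4 + 4)) = (23 + 12) - 35*(-3 - 6*4*8) = 35 - 35*(-3 - 3*64) = 35 - 35*(-3 - 192) = 35 - 35*(-195) = 35 + 6825 = 6860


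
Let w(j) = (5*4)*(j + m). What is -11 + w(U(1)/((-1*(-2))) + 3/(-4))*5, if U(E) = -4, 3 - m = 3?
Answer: -286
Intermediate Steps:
m = 0 (m = 3 - 1*3 = 3 - 3 = 0)
w(j) = 20*j (w(j) = (5*4)*(j + 0) = 20*j)
-11 + w(U(1)/((-1*(-2))) + 3/(-4))*5 = -11 + (20*(-4/((-1*(-2))) + 3/(-4)))*5 = -11 + (20*(-4/2 + 3*(-¼)))*5 = -11 + (20*(-4*½ - ¾))*5 = -11 + (20*(-2 - ¾))*5 = -11 + (20*(-11/4))*5 = -11 - 55*5 = -11 - 275 = -286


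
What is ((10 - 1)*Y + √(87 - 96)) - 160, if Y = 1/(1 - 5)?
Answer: -649/4 + 3*I ≈ -162.25 + 3.0*I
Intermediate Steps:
Y = -¼ (Y = 1/(-4) = -¼ ≈ -0.25000)
((10 - 1)*Y + √(87 - 96)) - 160 = ((10 - 1)*(-¼) + √(87 - 96)) - 160 = (9*(-¼) + √(-9)) - 160 = (-9/4 + 3*I) - 160 = -649/4 + 3*I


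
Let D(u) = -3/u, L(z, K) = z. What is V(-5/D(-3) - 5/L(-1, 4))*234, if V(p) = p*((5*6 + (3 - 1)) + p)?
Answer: 0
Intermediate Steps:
V(p) = p*(32 + p) (V(p) = p*((30 + 2) + p) = p*(32 + p))
V(-5/D(-3) - 5/L(-1, 4))*234 = ((-5/((-3/(-3))) - 5/(-1))*(32 + (-5/((-3/(-3))) - 5/(-1))))*234 = ((-5/((-3*(-⅓))) - 5*(-1))*(32 + (-5/((-3*(-⅓))) - 5*(-1))))*234 = ((-5/1 + 5)*(32 + (-5/1 + 5)))*234 = ((-5*1 + 5)*(32 + (-5*1 + 5)))*234 = ((-5 + 5)*(32 + (-5 + 5)))*234 = (0*(32 + 0))*234 = (0*32)*234 = 0*234 = 0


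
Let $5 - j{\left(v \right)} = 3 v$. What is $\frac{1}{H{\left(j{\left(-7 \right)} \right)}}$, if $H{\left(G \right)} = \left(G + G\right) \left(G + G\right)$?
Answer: $\frac{1}{2704} \approx 0.00036982$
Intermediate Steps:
$j{\left(v \right)} = 5 - 3 v$
$H{\left(G \right)} = 4 G^{2}$ ($H{\left(G \right)} = 2 G 2 G = 4 G^{2}$)
$\frac{1}{H{\left(j{\left(-7 \right)} \right)}} = \frac{1}{4 \left(5 - -21\right)^{2}} = \frac{1}{4 \left(5 + 21\right)^{2}} = \frac{1}{4 \cdot 26^{2}} = \frac{1}{4 \cdot 676} = \frac{1}{2704}$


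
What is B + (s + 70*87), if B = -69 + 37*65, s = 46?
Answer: 8472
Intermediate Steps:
B = 2336 (B = -69 + 2405 = 2336)
B + (s + 70*87) = 2336 + (46 + 70*87) = 2336 + (46 + 6090) = 2336 + 6136 = 8472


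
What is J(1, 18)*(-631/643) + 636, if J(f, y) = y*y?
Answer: 204504/643 ≈ 318.05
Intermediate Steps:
J(f, y) = y²
J(1, 18)*(-631/643) + 636 = 18²*(-631/643) + 636 = 324*(-631*1/643) + 636 = 324*(-631/643) + 636 = -204444/643 + 636 = 204504/643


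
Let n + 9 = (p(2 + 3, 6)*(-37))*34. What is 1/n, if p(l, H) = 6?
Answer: -1/7557 ≈ -0.00013233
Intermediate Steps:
n = -7557 (n = -9 + (6*(-37))*34 = -9 - 222*34 = -9 - 7548 = -7557)
1/n = 1/(-7557) = -1/7557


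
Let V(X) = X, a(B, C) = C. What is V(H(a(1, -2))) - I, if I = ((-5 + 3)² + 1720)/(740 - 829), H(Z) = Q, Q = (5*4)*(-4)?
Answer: -5396/89 ≈ -60.629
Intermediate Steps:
Q = -80 (Q = 20*(-4) = -80)
H(Z) = -80
I = -1724/89 (I = ((-2)² + 1720)/(-89) = (4 + 1720)*(-1/89) = 1724*(-1/89) = -1724/89 ≈ -19.371)
V(H(a(1, -2))) - I = -80 - 1*(-1724/89) = -80 + 1724/89 = -5396/89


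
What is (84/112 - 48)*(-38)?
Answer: 3591/2 ≈ 1795.5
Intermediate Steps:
(84/112 - 48)*(-38) = (84*(1/112) - 48)*(-38) = (3/4 - 48)*(-38) = -189/4*(-38) = 3591/2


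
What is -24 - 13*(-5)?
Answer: 41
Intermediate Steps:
-24 - 13*(-5) = -24 + 65 = 41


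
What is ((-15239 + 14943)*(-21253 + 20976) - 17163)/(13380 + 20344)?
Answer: 64829/33724 ≈ 1.9223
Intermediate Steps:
((-15239 + 14943)*(-21253 + 20976) - 17163)/(13380 + 20344) = (-296*(-277) - 17163)/33724 = (81992 - 17163)*(1/33724) = 64829*(1/33724) = 64829/33724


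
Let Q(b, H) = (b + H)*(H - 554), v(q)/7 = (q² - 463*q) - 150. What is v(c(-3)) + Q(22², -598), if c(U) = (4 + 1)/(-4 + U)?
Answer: 928176/7 ≈ 1.3260e+5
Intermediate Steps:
c(U) = 5/(-4 + U)
v(q) = -1050 - 3241*q + 7*q² (v(q) = 7*((q² - 463*q) - 150) = 7*(-150 + q² - 463*q) = -1050 - 3241*q + 7*q²)
Q(b, H) = (-554 + H)*(H + b) (Q(b, H) = (H + b)*(-554 + H) = (-554 + H)*(H + b))
v(c(-3)) + Q(22², -598) = (-1050 - 16205/(-4 - 3) + 7*(5/(-4 - 3))²) + ((-598)² - 554*(-598) - 554*22² - 598*22²) = (-1050 - 16205/(-7) + 7*(5/(-7))²) + (357604 + 331292 - 554*484 - 598*484) = (-1050 - 16205*(-1)/7 + 7*(5*(-⅐))²) + (357604 + 331292 - 268136 - 289432) = (-1050 - 3241*(-5/7) + 7*(-5/7)²) + 131328 = (-1050 + 2315 + 7*(25/49)) + 131328 = (-1050 + 2315 + 25/7) + 131328 = 8880/7 + 131328 = 928176/7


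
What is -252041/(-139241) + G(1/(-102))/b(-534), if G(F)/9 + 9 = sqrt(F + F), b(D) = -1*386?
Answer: 108566347/53747026 - 3*I*sqrt(51)/6562 ≈ 2.02 - 0.0032649*I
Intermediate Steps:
b(D) = -386
G(F) = -81 + 9*sqrt(2)*sqrt(F) (G(F) = -81 + 9*sqrt(F + F) = -81 + 9*sqrt(2*F) = -81 + 9*(sqrt(2)*sqrt(F)) = -81 + 9*sqrt(2)*sqrt(F))
-252041/(-139241) + G(1/(-102))/b(-534) = -252041/(-139241) + (-81 + 9*sqrt(2)*sqrt(1/(-102)))/(-386) = -252041*(-1/139241) + (-81 + 9*sqrt(2)*sqrt(-1/102))*(-1/386) = 252041/139241 + (-81 + 9*sqrt(2)*(I*sqrt(102)/102))*(-1/386) = 252041/139241 + (-81 + 3*I*sqrt(51)/17)*(-1/386) = 252041/139241 + (81/386 - 3*I*sqrt(51)/6562) = 108566347/53747026 - 3*I*sqrt(51)/6562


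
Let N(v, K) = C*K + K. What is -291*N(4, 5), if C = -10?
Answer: 13095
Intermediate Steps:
N(v, K) = -9*K (N(v, K) = -10*K + K = -9*K)
-291*N(4, 5) = -(-2619)*5 = -291*(-45) = 13095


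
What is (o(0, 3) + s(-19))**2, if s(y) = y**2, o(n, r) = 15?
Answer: 141376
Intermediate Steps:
(o(0, 3) + s(-19))**2 = (15 + (-19)**2)**2 = (15 + 361)**2 = 376**2 = 141376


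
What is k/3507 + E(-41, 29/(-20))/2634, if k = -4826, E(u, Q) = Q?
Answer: -28259487/20527640 ≈ -1.3767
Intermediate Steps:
k/3507 + E(-41, 29/(-20))/2634 = -4826/3507 + (29/(-20))/2634 = -4826*1/3507 + (29*(-1/20))*(1/2634) = -4826/3507 - 29/20*1/2634 = -4826/3507 - 29/52680 = -28259487/20527640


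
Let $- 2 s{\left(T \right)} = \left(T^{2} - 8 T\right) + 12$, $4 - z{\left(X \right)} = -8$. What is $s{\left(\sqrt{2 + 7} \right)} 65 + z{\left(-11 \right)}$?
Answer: $\frac{219}{2} \approx 109.5$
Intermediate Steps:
$z{\left(X \right)} = 12$ ($z{\left(X \right)} = 4 - -8 = 4 + 8 = 12$)
$s{\left(T \right)} = -6 + 4 T - \frac{T^{2}}{2}$ ($s{\left(T \right)} = - \frac{\left(T^{2} - 8 T\right) + 12}{2} = - \frac{12 + T^{2} - 8 T}{2} = -6 + 4 T - \frac{T^{2}}{2}$)
$s{\left(\sqrt{2 + 7} \right)} 65 + z{\left(-11 \right)} = \left(-6 + 4 \sqrt{2 + 7} - \frac{\left(\sqrt{2 + 7}\right)^{2}}{2}\right) 65 + 12 = \left(-6 + 4 \sqrt{9} - \frac{\left(\sqrt{9}\right)^{2}}{2}\right) 65 + 12 = \left(-6 + 4 \cdot 3 - \frac{3^{2}}{2}\right) 65 + 12 = \left(-6 + 12 - \frac{9}{2}\right) 65 + 12 = \frac{3}{2} \cdot 65 + 12 = \frac{195}{2} + 12 = \frac{219}{2}$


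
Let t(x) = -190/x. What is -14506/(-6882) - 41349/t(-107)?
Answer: -15222786193/653790 ≈ -23284.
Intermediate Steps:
-14506/(-6882) - 41349/t(-107) = -14506/(-6882) - 41349/((-190/(-107))) = -14506*(-1/6882) - 41349/((-190*(-1/107))) = 7253/3441 - 41349/190/107 = 7253/3441 - 41349*107/190 = 7253/3441 - 4424343/190 = -15222786193/653790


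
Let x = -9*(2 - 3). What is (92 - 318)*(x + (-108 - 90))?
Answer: 42714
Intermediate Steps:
x = 9 (x = -9*(-1) = 9)
(92 - 318)*(x + (-108 - 90)) = (92 - 318)*(9 + (-108 - 90)) = -226*(9 - 198) = -226*(-189) = 42714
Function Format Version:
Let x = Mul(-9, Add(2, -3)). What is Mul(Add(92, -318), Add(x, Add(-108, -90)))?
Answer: 42714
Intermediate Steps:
x = 9 (x = Mul(-9, -1) = 9)
Mul(Add(92, -318), Add(x, Add(-108, -90))) = Mul(Add(92, -318), Add(9, Add(-108, -90))) = Mul(-226, Add(9, -198)) = Mul(-226, -189) = 42714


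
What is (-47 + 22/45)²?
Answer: 4380649/2025 ≈ 2163.3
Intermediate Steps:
(-47 + 22/45)² = (-2093/45)² = 4380649/2025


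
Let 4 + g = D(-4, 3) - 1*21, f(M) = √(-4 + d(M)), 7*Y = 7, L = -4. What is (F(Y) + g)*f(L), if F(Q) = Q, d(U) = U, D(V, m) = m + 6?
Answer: -30*I*√2 ≈ -42.426*I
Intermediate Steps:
D(V, m) = 6 + m
Y = 1 (Y = (⅐)*7 = 1)
f(M) = √(-4 + M)
g = -16 (g = -4 + ((6 + 3) - 1*21) = -4 + (9 - 21) = -4 - 12 = -16)
(F(Y) + g)*f(L) = (1 - 16)*√(-4 - 4) = -30*I*√2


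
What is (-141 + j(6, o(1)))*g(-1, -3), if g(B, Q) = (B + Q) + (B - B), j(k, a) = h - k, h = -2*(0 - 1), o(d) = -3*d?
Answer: 580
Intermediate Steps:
h = 2 (h = -2*(-1) = 2)
j(k, a) = 2 - k
g(B, Q) = B + Q (g(B, Q) = (B + Q) + 0 = B + Q)
(-141 + j(6, o(1)))*g(-1, -3) = (-141 + (2 - 1*6))*(-1 - 3) = (-141 + (2 - 6))*(-4) = (-141 - 4)*(-4) = -145*(-4) = 580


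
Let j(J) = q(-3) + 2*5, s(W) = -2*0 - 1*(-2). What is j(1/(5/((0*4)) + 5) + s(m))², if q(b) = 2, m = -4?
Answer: 144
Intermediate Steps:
s(W) = 2 (s(W) = 0 + 2 = 2)
j(J) = 12 (j(J) = 2 + 2*5 = 2 + 10 = 12)
j(1/(5/((0*4)) + 5) + s(m))² = 12² = 144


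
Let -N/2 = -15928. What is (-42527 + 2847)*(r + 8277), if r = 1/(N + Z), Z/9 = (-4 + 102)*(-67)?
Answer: -4472906672000/13619 ≈ -3.2843e+8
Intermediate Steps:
N = 31856 (N = -2*(-15928) = 31856)
Z = -59094 (Z = 9*((-4 + 102)*(-67)) = 9*(98*(-67)) = 9*(-6566) = -59094)
r = -1/27238 (r = 1/(31856 - 59094) = 1/(-27238) = -1/27238 ≈ -3.6713e-5)
(-42527 + 2847)*(r + 8277) = (-42527 + 2847)*(-1/27238 + 8277) = -39680*225448925/27238 = -4472906672000/13619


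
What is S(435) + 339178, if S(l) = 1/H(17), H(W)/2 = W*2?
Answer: 23064105/68 ≈ 3.3918e+5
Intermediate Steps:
H(W) = 4*W (H(W) = 2*(W*2) = 2*(2*W) = 4*W)
S(l) = 1/68 (S(l) = 1/(4*17) = 1/68)
S(435) + 339178 = 1/68 + 339178 = 23064105/68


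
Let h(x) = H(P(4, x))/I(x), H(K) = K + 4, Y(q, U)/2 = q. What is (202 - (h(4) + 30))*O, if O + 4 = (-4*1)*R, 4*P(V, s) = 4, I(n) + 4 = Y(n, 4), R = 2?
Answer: -2049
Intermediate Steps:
Y(q, U) = 2*q
I(n) = -4 + 2*n
P(V, s) = 1 (P(V, s) = (1/4)*4 = 1)
H(K) = 4 + K
h(x) = 5/(-4 + 2*x) (h(x) = (4 + 1)/(-4 + 2*x) = 5/(-4 + 2*x))
O = -12 (O = -4 - 4*1*2 = -4 - 4*2 = -4 - 8 = -12)
(202 - (h(4) + 30))*O = (202 - (5/(2*(-2 + 4)) + 30))*(-12) = (202 - ((5/2)/2 + 30))*(-12) = (202 - ((5/2)*(1/2) + 30))*(-12) = (202 - (5/4 + 30))*(-12) = (202 - 1*125/4)*(-12) = (202 - 125/4)*(-12) = (683/4)*(-12) = -2049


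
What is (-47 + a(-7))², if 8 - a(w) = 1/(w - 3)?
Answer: 151321/100 ≈ 1513.2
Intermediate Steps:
a(w) = 8 - 1/(-3 + w) (a(w) = 8 - 1/(w - 3) = 8 - 1/(-3 + w))
(-47 + a(-7))² = (-47 + (-25 + 8*(-7))/(-3 - 7))² = (-47 + (-25 - 56)/(-10))² = (-47 - ⅒*(-81))² = (-47 + 81/10)² = (-389/10)² = 151321/100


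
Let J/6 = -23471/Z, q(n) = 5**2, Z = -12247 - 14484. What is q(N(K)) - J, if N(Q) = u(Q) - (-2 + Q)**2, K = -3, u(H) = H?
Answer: 527449/26731 ≈ 19.732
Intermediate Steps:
N(Q) = Q - (-2 + Q)**2
Z = -26731
q(n) = 25
J = 140826/26731 (J = 6*(-23471/(-26731)) = 6*(-23471*(-1/26731)) = 6*(23471/26731) = 140826/26731 ≈ 5.2683)
q(N(K)) - J = 25 - 1*140826/26731 = 25 - 140826/26731 = 527449/26731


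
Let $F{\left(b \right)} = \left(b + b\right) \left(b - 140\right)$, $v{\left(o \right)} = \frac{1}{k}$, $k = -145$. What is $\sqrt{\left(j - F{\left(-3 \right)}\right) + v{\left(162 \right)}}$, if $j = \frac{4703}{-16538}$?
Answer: $\frac{i \sqrt{4935562727004530}}{2398010} \approx 29.297 i$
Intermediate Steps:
$v{\left(o \right)} = - \frac{1}{145}$ ($v{\left(o \right)} = \frac{1}{-145} = - \frac{1}{145}$)
$F{\left(b \right)} = 2 b \left(-140 + b\right)$
$j = - \frac{4703}{16538}$ ($j = 4703 \left(- \frac{1}{16538}\right) = - \frac{4703}{16538} \approx -0.28438$)
$\sqrt{\left(j - F{\left(-3 \right)}\right) + v{\left(162 \right)}} = \sqrt{\left(- \frac{4703}{16538} - 2 \left(-3\right) \left(-140 - 3\right)\right) - \frac{1}{145}} = \sqrt{\left(- \frac{4703}{16538} - 2 \left(-3\right) \left(-143\right)\right) - \frac{1}{145}} = \sqrt{\left(- \frac{4703}{16538} - 858\right) - \frac{1}{145}} = \sqrt{- \frac{14194307}{16538} - \frac{1}{145}} = \sqrt{- \frac{2058191053}{2398010}} = \frac{i \sqrt{4935562727004530}}{2398010}$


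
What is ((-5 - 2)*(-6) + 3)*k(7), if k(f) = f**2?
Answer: 2205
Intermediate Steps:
((-5 - 2)*(-6) + 3)*k(7) = ((-5 - 2)*(-6) + 3)*7**2 = (-7*(-6) + 3)*49 = (42 + 3)*49 = 45*49 = 2205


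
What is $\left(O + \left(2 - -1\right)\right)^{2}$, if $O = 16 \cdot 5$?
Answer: $6889$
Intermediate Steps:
$O = 80$
$\left(O + \left(2 - -1\right)\right)^{2} = \left(80 + \left(2 - -1\right)\right)^{2} = \left(80 + \left(2 + 1\right)\right)^{2} = \left(80 + 3\right)^{2} = 83^{2} = 6889$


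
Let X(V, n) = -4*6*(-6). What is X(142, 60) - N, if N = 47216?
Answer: -47072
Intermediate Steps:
X(V, n) = 144 (X(V, n) = -24*(-6) = 144)
X(142, 60) - N = 144 - 1*47216 = 144 - 47216 = -47072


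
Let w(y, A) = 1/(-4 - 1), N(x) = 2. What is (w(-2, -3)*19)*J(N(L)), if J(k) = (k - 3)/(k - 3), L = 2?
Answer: -19/5 ≈ -3.8000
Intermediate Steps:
w(y, A) = -⅕ (w(y, A) = 1/(-5) = -⅕)
J(k) = 1 (J(k) = (-3 + k)/(-3 + k) = 1)
(w(-2, -3)*19)*J(N(L)) = -⅕*19*1 = -19/5*1 = -19/5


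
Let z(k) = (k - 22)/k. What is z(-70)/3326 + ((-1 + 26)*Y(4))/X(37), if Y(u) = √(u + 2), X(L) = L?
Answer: 23/58205 + 25*√6/37 ≈ 1.6555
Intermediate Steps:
Y(u) = √(2 + u)
z(k) = (-22 + k)/k
z(-70)/3326 + ((-1 + 26)*Y(4))/X(37) = ((-22 - 70)/(-70))/3326 + ((-1 + 26)*√(2 + 4))/37 = -1/70*(-92)*(1/3326) + (25*√6)*(1/37) = (46/35)*(1/3326) + 25*√6/37 = 23/58205 + 25*√6/37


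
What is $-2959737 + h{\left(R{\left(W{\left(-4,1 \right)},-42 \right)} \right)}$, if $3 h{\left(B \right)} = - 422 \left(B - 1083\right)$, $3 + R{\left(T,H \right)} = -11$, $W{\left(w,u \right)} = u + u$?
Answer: $- \frac{8416277}{3} \approx -2.8054 \cdot 10^{6}$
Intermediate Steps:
$W{\left(w,u \right)} = 2 u$
$R{\left(T,H \right)} = -14$ ($R{\left(T,H \right)} = -3 - 11 = -14$)
$h{\left(B \right)} = 152342 - \frac{422 B}{3}$ ($h{\left(B \right)} = \frac{\left(-422\right) \left(B - 1083\right)}{3} = \frac{\left(-422\right) \left(-1083 + B\right)}{3} = \frac{457026 - 422 B}{3} = 152342 - \frac{422 B}{3}$)
$-2959737 + h{\left(R{\left(W{\left(-4,1 \right)},-42 \right)} \right)} = -2959737 + \left(152342 - - \frac{5908}{3}\right) = -2959737 + \left(152342 + \frac{5908}{3}\right) = -2959737 + \frac{462934}{3} = - \frac{8416277}{3}$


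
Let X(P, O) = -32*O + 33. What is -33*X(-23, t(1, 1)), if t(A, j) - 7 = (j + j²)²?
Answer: 10527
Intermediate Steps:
t(A, j) = 7 + (j + j²)²
X(P, O) = 33 - 32*O
-33*X(-23, t(1, 1)) = -33*(33 - 32*(7 + 1²*(1 + 1)²)) = -33*(33 - 32*(7 + 1*2²)) = -33*(33 - 32*(7 + 1*4)) = -33*(33 - 32*(7 + 4)) = -33*(33 - 32*11) = -33*(33 - 352) = -33*(-319) = 10527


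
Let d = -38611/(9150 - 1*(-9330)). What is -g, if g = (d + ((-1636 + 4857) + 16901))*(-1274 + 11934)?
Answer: -198177900817/924 ≈ -2.1448e+8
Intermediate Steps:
d = -38611/18480 (d = -38611/(9150 + 9330) = -38611/18480 ≈ -2.0893)
g = 198177900817/924 (g = (-38611/18480 + ((-1636 + 4857) + 16901))*(-1274 + 11934) = (-38611/18480 + (3221 + 16901))*10660 = (-38611/18480 + 20122)*10660 = (371815949/18480)*10660 = 198177900817/924 ≈ 2.1448e+8)
-g = -1*198177900817/924 = -198177900817/924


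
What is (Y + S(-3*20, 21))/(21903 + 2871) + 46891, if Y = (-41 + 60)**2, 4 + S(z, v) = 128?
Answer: 1161678119/24774 ≈ 46891.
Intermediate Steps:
S(z, v) = 124 (S(z, v) = -4 + 128 = 124)
Y = 361 (Y = 19**2 = 361)
(Y + S(-3*20, 21))/(21903 + 2871) + 46891 = (361 + 124)/(21903 + 2871) + 46891 = 485/24774 + 46891 = 1161678119/24774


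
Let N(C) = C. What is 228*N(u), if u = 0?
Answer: 0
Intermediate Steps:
228*N(u) = 228*0 = 0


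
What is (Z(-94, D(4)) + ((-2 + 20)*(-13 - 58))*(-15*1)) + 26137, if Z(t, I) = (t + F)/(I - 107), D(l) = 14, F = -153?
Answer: 4213798/93 ≈ 45310.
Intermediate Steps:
Z(t, I) = (-153 + t)/(-107 + I) (Z(t, I) = (t - 153)/(I - 107) = (-153 + t)/(-107 + I))
(Z(-94, D(4)) + ((-2 + 20)*(-13 - 58))*(-15*1)) + 26137 = ((-153 - 94)/(-107 + 14) + ((-2 + 20)*(-13 - 58))*(-15*1)) + 26137 = (-247/(-93) + (18*(-71))*(-15)) + 26137 = (-1/93*(-247) - 1278*(-15)) + 26137 = (247/93 + 19170) + 26137 = 1783057/93 + 26137 = 4213798/93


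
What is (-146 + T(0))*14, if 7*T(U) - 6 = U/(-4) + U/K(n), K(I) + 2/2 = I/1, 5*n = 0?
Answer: -2032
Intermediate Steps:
n = 0 (n = (1/5)*0 = 0)
K(I) = -1 + I (K(I) = -1 + I/1 = -1 + I*1 = -1 + I)
T(U) = 6/7 - 5*U/28 (T(U) = 6/7 + (U/(-4) + U/(-1 + 0))/7 = 6/7 + (U*(-1/4) + U/(-1))/7 = 6/7 + (-U/4 + U*(-1))/7 = 6/7 + (-U/4 - U)/7 = 6/7 + (-5*U/4)/7 = 6/7 - 5*U/28)
(-146 + T(0))*14 = (-146 + (6/7 - 5/28*0))*14 = (-146 + (6/7 + 0))*14 = (-146 + 6/7)*14 = -1016/7*14 = -2032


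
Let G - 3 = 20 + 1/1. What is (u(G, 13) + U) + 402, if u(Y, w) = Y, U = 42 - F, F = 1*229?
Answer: 239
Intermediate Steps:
F = 229
G = 24 (G = 3 + (20 + 1/1) = 3 + (20 + 1) = 3 + 21 = 24)
U = -187 (U = 42 - 1*229 = 42 - 229 = -187)
(u(G, 13) + U) + 402 = (24 - 187) + 402 = -163 + 402 = 239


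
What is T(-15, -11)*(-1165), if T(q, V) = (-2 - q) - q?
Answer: -32620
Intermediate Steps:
T(q, V) = -2 - 2*q
T(-15, -11)*(-1165) = (-2 - 2*(-15))*(-1165) = (-2 + 30)*(-1165) = 28*(-1165) = -32620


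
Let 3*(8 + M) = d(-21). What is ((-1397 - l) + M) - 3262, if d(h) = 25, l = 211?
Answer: -14609/3 ≈ -4869.7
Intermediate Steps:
M = ⅓ (M = -8 + (⅓)*25 = -8 + 25/3 = ⅓ ≈ 0.33333)
((-1397 - l) + M) - 3262 = ((-1397 - 1*211) + ⅓) - 3262 = ((-1397 - 211) + ⅓) - 3262 = (-1608 + ⅓) - 3262 = -4823/3 - 3262 = -14609/3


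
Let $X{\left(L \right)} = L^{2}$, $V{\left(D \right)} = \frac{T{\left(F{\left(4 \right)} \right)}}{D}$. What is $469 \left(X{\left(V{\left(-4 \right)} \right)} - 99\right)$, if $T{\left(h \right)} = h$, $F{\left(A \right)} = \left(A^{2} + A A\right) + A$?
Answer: $-8442$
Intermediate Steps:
$F{\left(A \right)} = A + 2 A^{2}$ ($F{\left(A \right)} = \left(A^{2} + A^{2}\right) + A = 2 A^{2} + A = A + 2 A^{2}$)
$V{\left(D \right)} = \frac{36}{D}$ ($V{\left(D \right)} = \frac{4 \left(1 + 2 \cdot 4\right)}{D} = \frac{4 \left(1 + 8\right)}{D} = \frac{4 \cdot 9}{D} = \frac{36}{D}$)
$469 \left(X{\left(V{\left(-4 \right)} \right)} - 99\right) = 469 \left(\left(\frac{36}{-4}\right)^{2} - 99\right) = 469 \left(\left(36 \left(- \frac{1}{4}\right)\right)^{2} - 99\right) = 469 \left(\left(-9\right)^{2} - 99\right) = 469 \left(81 - 99\right) = 469 \left(-18\right) = -8442$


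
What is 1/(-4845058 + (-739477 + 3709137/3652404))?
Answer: -1217468/6798991421001 ≈ -1.7907e-7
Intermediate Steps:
1/(-4845058 + (-739477 + 3709137/3652404)) = 1/(-4845058 + (-739477 + 3709137*(1/3652404))) = 1/(-4845058 + (-739477 + 1236379/1217468)) = 1/(-4845058 - 900288347857/1217468) = 1/(-6798991421001/1217468) = -1217468/6798991421001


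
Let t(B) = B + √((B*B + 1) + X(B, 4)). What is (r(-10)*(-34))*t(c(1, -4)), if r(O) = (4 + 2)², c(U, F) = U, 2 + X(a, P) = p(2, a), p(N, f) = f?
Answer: -2448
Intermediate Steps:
X(a, P) = -2 + a
r(O) = 36 (r(O) = 6² = 36)
t(B) = B + √(-1 + B + B²) (t(B) = B + √((B*B + 1) + (-2 + B)) = B + √((B² + 1) + (-2 + B)) = B + √((1 + B²) + (-2 + B)) = B + √(-1 + B + B²))
(r(-10)*(-34))*t(c(1, -4)) = (36*(-34))*(1 + √(-1 + 1 + 1²)) = -1224*(1 + √(-1 + 1 + 1)) = -1224*(1 + √1) = -1224*(1 + 1) = -1224*2 = -2448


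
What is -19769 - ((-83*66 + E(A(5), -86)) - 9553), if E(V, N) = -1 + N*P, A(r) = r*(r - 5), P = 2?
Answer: -4565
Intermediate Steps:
A(r) = r*(-5 + r)
E(V, N) = -1 + 2*N (E(V, N) = -1 + N*2 = -1 + 2*N)
-19769 - ((-83*66 + E(A(5), -86)) - 9553) = -19769 - ((-83*66 + (-1 + 2*(-86))) - 9553) = -19769 - ((-5478 + (-1 - 172)) - 9553) = -19769 - ((-5478 - 173) - 9553) = -19769 - (-5651 - 9553) = -19769 - 1*(-15204) = -19769 + 15204 = -4565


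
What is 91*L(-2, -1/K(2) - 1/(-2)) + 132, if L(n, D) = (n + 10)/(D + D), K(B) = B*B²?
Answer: 3308/3 ≈ 1102.7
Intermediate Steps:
K(B) = B³
L(n, D) = (10 + n)/(2*D) (L(n, D) = (10 + n)/((2*D)) = (10 + n)*(1/(2*D)) = (10 + n)/(2*D))
91*L(-2, -1/K(2) - 1/(-2)) + 132 = 91*((10 - 2)/(2*(-1/(2³) - 1/(-2)))) + 132 = 91*((½)*8/(-1/8 - 1*(-½))) + 132 = 91*((½)*8/(-1*⅛ + ½)) + 132 = 91*((½)*8/(-⅛ + ½)) + 132 = 91*((½)*8/(3/8)) + 132 = 91*((½)*(8/3)*8) + 132 = 91*(32/3) + 132 = 2912/3 + 132 = 3308/3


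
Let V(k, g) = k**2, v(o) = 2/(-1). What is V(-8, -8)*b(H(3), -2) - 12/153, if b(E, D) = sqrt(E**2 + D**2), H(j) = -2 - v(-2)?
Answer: 6524/51 ≈ 127.92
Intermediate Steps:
v(o) = -2 (v(o) = 2*(-1) = -2)
H(j) = 0 (H(j) = -2 - 1*(-2) = -2 + 2 = 0)
b(E, D) = sqrt(D**2 + E**2)
V(-8, -8)*b(H(3), -2) - 12/153 = (-8)**2*sqrt((-2)**2 + 0**2) - 12/153 = 64*sqrt(4 + 0) - 12*1/153 = 64*sqrt(4) - 4/51 = 64*2 - 4/51 = 128 - 4/51 = 6524/51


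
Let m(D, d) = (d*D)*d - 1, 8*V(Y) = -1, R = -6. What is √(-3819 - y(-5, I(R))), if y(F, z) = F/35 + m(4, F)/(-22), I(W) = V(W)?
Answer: I*√747614/14 ≈ 61.76*I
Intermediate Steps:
V(Y) = -⅛ (V(Y) = (⅛)*(-1) = -⅛)
m(D, d) = -1 + D*d² (m(D, d) = (D*d)*d - 1 = D*d² - 1 = -1 + D*d²)
I(W) = -⅛
y(F, z) = 1/22 - 2*F²/11 + F/35 (y(F, z) = F/35 + (-1 + 4*F²)/(-22) = F*(1/35) + (-1 + 4*F²)*(-1/22) = F/35 + (1/22 - 2*F²/11) = 1/22 - 2*F²/11 + F/35)
√(-3819 - y(-5, I(R))) = √(-3819 - (1/22 - 2/11*(-5)² + (1/35)*(-5))) = √(-3819 - (1/22 - 2/11*25 - ⅐)) = √(-3819 - (1/22 - 50/11 - ⅐)) = √(-3819 - 1*(-65/14)) = √(-3819 + 65/14) = √(-53401/14) = I*√747614/14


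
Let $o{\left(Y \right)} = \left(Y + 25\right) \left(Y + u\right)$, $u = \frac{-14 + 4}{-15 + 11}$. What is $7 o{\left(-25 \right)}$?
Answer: $0$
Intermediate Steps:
$u = \frac{5}{2}$ ($u = - \frac{10}{-4} = \left(-10\right) \left(- \frac{1}{4}\right) = \frac{5}{2} \approx 2.5$)
$o{\left(Y \right)} = \left(25 + Y\right) \left(\frac{5}{2} + Y\right)$ ($o{\left(Y \right)} = \left(Y + 25\right) \left(Y + \frac{5}{2}\right) = \left(25 + Y\right) \left(\frac{5}{2} + Y\right)$)
$7 o{\left(-25 \right)} = 7 \left(\frac{125}{2} + \left(-25\right)^{2} + \frac{55}{2} \left(-25\right)\right) = 7 \left(\frac{125}{2} + 625 - \frac{1375}{2}\right) = 7 \cdot 0 = 0$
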